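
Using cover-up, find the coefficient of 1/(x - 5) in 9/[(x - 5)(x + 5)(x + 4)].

Cover (x - 5), set x=5: 9/[(5 + 5)(5 + 4)] = 1/10


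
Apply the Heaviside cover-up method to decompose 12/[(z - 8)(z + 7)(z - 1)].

Cover (z - 8), z=8: A = 12/[(8 + 7)(8 - 1)] = 4/35. Cover (z + 7), z=-7: B = 12/[(-7 - 8)(-7 - 1)] = 1/10. Cover (z - 1), z=1: C = 12/[(1 - 8)(1 + 7)] = -3/14.
Result: (4/35)/(z - 8) + (1/10)/(z + 7) - (3/14)/(z - 1)


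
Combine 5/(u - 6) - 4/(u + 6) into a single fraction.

Common denominator (u - 6)(u + 6). Numerator: 5(u + 6) - 4(u - 6) = (5u + 30) - (4u - 24) = u + 54
Result: (u + 54)/[(u - 6)(u + 6)]


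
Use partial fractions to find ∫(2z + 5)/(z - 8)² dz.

Decompose: A = 2, B = 2·8 + 5 = 21, so (2z + 5)/(z - 8)² = 2/(z - 8) + 21/(z - 8)². Integrate: ∫ A/(z - 8) dz = 2 ln|(z - 8)|; ∫ B/(z - 8)² dz = -21/(z - 8). Sum: 2 ln|(z - 8)| - 21/(z - 8) + C


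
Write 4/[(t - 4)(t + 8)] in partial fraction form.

4/(t - 4)(t + 8) = α/(t - 4) + β/(t + 8). α = 4/(4 + 8) = 1/3, β = 4/(-8 - 4) = -1/3
Result: (1/3)/(t - 4) - (1/3)/(t + 8)


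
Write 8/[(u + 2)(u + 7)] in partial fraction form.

8/(u + 2)(u + 7) = P/(u + 2) + Q/(u + 7). P = 8/(-2 + 7) = 8/5, Q = 8/(-7 + 2) = -8/5
Result: (8/5)/(u + 2) - (8/5)/(u + 7)


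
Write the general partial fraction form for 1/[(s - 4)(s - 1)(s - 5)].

Three distinct linear factors: A/(s - 4) + B/(s - 1) + C/(s - 5)


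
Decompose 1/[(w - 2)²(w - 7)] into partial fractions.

Cover-up at w=7: R = 1/(7 - 2)² = 1/25. Cover-up at w=2: Q = 1/(2 - 7) = -1/5. Comparing w² coeff: P = -R = -1/25
Result: (-1/25)/(w - 2) - (1/5)/(w - 2)² + (1/25)/(w - 7)


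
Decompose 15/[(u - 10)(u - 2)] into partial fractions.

15/(u - 10)(u - 2) = P/(u - 10) + Q/(u - 2). P = 15/(10 - 2) = 15/8, Q = 15/(2 - 10) = -15/8
Result: (15/8)/(u - 10) - (15/8)/(u - 2)


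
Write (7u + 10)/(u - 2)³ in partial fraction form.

(7u + 10) = P(u - 2)² + Q(u - 2) + R. At u = 2: R = 7·2 + 10 = 24. Coefficients: P = 0, Q = 7
Result: 7/(u - 2)² + 24/(u - 2)³


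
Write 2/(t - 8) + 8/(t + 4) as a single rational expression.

Common denominator (t - 8)(t + 4). Numerator: 2(t + 4) + 8(t - 8) = (2t + 8) + (8t - 64) = 10t - 56
Result: (10t - 56)/[(t - 8)(t + 4)]


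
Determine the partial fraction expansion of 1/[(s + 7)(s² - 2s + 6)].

Cover-up at s = -7: A = 1/((-7)² - 2·(-7) + 6) = 1/69. Then B = -A = -1/69, C = -A·(-2 - 7) = 3/23
Result: (1/69)/(s + 7) - ((1/69)s - 3/23)/(s² - 2s + 6)


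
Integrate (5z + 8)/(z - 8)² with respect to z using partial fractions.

Decompose: α = 5, β = 5·8 + 8 = 48, so (5z + 8)/(z - 8)² = 5/(z - 8) + 48/(z - 8)². Integrate: ∫ α/(z - 8) dz = 5 ln|(z - 8)|; ∫ β/(z - 8)² dz = -48/(z - 8). Sum: 5 ln|(z - 8)| - 48/(z - 8) + C


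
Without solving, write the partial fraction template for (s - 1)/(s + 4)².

Repeated linear factor: A/(s + 4) + B/(s + 4)²


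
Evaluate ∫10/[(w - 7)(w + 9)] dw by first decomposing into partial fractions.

Decompose: 10/[(w - 7)(w + 9)] = (5/8)/(w - 7) - (5/8)/(w + 9). Integrate each term: (5/8) ln|(w - 7)| - (5/8) ln|(w + 9)| + C


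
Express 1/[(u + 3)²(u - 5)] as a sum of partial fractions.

Cover-up at u=5: R = 1/(5 + 3)² = 1/64. Cover-up at u=-3: Q = 1/(-3 - 5) = -1/8. Comparing u² coeff: P = -R = -1/64
Result: (-1/64)/(u + 3) - (1/8)/(u + 3)² + (1/64)/(u - 5)


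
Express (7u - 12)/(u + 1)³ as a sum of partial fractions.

(7u - 12) = α(u + 1)² + β(u + 1) + γ. At u = -1: γ = 7·(-1) - 12 = -19. Coefficients: α = 0, β = 7
Result: 7/(u + 1)² - 19/(u + 1)³


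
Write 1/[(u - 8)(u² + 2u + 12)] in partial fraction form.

Cover-up at u = 8: α = 1/(8² + 2·8 + 12) = 1/92. Then β = -α = -1/92, γ = -α·(2 + 8) = -5/46
Result: (1/92)/(u - 8) - ((1/92)u + 5/46)/(u² + 2u + 12)


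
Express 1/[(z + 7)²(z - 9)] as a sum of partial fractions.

Cover-up at z=9: C = 1/(9 + 7)² = 1/256. Cover-up at z=-7: B = 1/(-7 - 9) = -1/16. Comparing z² coeff: A = -C = -1/256
Result: (-1/256)/(z + 7) - (1/16)/(z + 7)² + (1/256)/(z - 9)


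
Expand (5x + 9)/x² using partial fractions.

(5x + 9) = Px + Q. At x = 0: Q = 5·0 + 9 = 9. Coeff of x: P = 5
Result: 5/x + 9/x²


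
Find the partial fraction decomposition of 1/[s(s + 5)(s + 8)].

Using cover-up method: A = 1/40, B = -1/15, C = 1/24
Result: (1/40)/s - (1/15)/(s + 5) + (1/24)/(s + 8)


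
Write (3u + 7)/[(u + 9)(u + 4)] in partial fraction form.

At u=-9: A = (3·(-9) + 7)/(-9 + 4) = 4. At u=-4: B = (3·(-4) + 7)/(-4 + 9) = -1
Result: 4/(u + 9) - 1/(u + 4)


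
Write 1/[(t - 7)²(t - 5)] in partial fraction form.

Cover-up at t=5: R = 1/(5 - 7)² = 1/4. Cover-up at t=7: Q = 1/(7 - 5) = 1/2. Comparing t² coeff: P = -R = -1/4
Result: (-1/4)/(t - 7) + (1/2)/(t - 7)² + (1/4)/(t - 5)


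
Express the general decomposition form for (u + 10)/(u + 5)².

Repeated linear factor: α/(u + 5) + β/(u + 5)²


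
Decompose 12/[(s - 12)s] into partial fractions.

12/(s - 12)s = α/(s - 12) + β/s. α = 12/(12 - 0) = 1, β = 12/(0 - 12) = -1
Result: 1/(s - 12) - 1/s


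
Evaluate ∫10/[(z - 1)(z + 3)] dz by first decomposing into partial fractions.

Decompose: 10/[(z - 1)(z + 3)] = (5/2)/(z - 1) - (5/2)/(z + 3). Integrate each term: (5/2) ln|(z - 1)| - (5/2) ln|(z + 3)| + C


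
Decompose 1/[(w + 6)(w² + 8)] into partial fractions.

Cover-up at w = -6: P = 1/((-6)² + 8) = 1/44. Then Q = -P = -1/44, R = -P·(0 - 6) = 3/22
Result: (1/44)/(w + 6) - ((1/44)w - 3/22)/(w² + 8)


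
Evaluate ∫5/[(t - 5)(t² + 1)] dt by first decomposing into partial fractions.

Cover-up at t=5: α = 5/(5²+1) = 5/26. Coeff matching: β = -5/26, γ = -25/26. Decomposition: (5/26)/(t - 5) - ((5/26)t + 25/26)/(t² + 1). Integrate: linear → ln, quadratic → (1/2)ln + arctan: (5/26) ln|(t - 5)| - (5/52) ln(t² + 1) - (25/26) arctan(t) + C


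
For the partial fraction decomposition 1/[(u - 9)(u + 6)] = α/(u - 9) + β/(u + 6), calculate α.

Cover-up at u = 9: α = 1/(9 + 6) = 1/15


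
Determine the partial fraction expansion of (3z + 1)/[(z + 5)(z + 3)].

At z=-5: A = (3·(-5) + 1)/(-5 + 3) = 7. At z=-3: B = (3·(-3) + 1)/(-3 + 5) = -4
Result: 7/(z + 5) - 4/(z + 3)


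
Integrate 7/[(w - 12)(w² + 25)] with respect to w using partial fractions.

Cover-up at w=12: α = 7/(12²+25) = 7/169. Coeff matching: β = -7/169, γ = -84/169. Decomposition: (7/169)/(w - 12) - ((7/169)w + 84/169)/(w² + 25). Integrate: linear → ln, quadratic → (1/2)ln + arctan: (7/169) ln|(w - 12)| - (7/338) ln(w² + 25) - (84/845) arctan(w/5) + C


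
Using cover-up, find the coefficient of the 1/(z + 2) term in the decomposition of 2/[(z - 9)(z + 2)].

Cover (z + 2), set z=-2: 2/((z - 9) at z=-2) = 2/(-11) = -2/11


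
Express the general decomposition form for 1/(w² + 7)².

Repeated quadratic factor: (Pw + Q)/(w² + 7) + (Rw + S)/(w² + 7)²


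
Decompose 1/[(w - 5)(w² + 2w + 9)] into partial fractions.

Cover-up at w = 5: α = 1/(5² + 2·5 + 9) = 1/44. Then β = -α = -1/44, γ = -α·(2 + 5) = -7/44
Result: (1/44)/(w - 5) - ((1/44)w + 7/44)/(w² + 2w + 9)


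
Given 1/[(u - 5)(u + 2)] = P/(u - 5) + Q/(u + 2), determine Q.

Cover-up at u = -2: Q = 1/(-2 - 5) = -1/7


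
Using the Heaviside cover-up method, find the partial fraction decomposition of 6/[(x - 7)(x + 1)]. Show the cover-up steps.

Cover (x - 7): set x=7, get P = 6/(7 + 1) = 3/4. Cover (x + 1): set x=-1, get Q = 6/(-1 - 7) = -3/4.
Result: (3/4)/(x - 7) - (3/4)/(x + 1)


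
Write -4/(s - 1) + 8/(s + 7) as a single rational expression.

Common denominator (s - 1)(s + 7). Numerator: -4(s + 7) + 8(s - 1) = (-4s - 28) + (8s - 8) = 4s - 36
Result: (4s - 36)/[(s - 1)(s + 7)]


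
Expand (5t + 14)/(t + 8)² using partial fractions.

(5t + 14) = A(t + 8) + B. At t = -8: B = 5·(-8) + 14 = -26. Coeff of t: A = 5
Result: 5/(t + 8) - 26/(t + 8)²


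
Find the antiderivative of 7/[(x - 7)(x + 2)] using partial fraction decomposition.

Decompose: 7/[(x - 7)(x + 2)] = (7/9)/(x - 7) - (7/9)/(x + 2). Integrate each term: (7/9) ln|(x - 7)| - (7/9) ln|(x + 2)| + C


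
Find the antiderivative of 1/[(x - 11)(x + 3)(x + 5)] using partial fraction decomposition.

Cover-up: A = 1/224, B = -1/28, C = 1/32. Decomposition: (1/224)/(x - 11) - (1/28)/(x + 3) + (1/32)/(x + 5). Integrate each term: (1/224) ln|(x - 11)| - (1/28) ln|(x + 3)| + (1/32) ln|(x + 5)| + C


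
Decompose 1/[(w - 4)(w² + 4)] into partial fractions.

Cover-up at w = 4: P = 1/(4² + 4) = 1/20. Then Q = -P = -1/20, R = -P·(0 + 4) = -1/5
Result: (1/20)/(w - 4) - ((1/20)w + 1/5)/(w² + 4)


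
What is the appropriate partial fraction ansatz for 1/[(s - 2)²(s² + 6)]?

Repeated linear + quadratic: P/(s - 2) + Q/(s - 2)² + (Rs + S)/(s² + 6)


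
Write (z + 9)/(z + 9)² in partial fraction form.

(z + 9) = A(z + 9) + B. At z = -9: B = 1·(-9) + 9 = 0. Coeff of z: A = 1
Result: 1/(z + 9)


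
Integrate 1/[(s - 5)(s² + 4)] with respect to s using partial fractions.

Cover-up at s=5: A = 1/(5²+4) = 1/29. Coeff matching: B = -1/29, C = -5/29. Decomposition: (1/29)/(s - 5) - ((1/29)s + 5/29)/(s² + 4). Integrate: linear → ln, quadratic → (1/2)ln + arctan: (1/29) ln|(s - 5)| - (1/58) ln(s² + 4) - (5/58) arctan(s/2) + C


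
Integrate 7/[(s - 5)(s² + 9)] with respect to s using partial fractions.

Cover-up at s=5: α = 7/(5²+9) = 7/34. Coeff matching: β = -7/34, γ = -35/34. Decomposition: (7/34)/(s - 5) - ((7/34)s + 35/34)/(s² + 9). Integrate: linear → ln, quadratic → (1/2)ln + arctan: (7/34) ln|(s - 5)| - (7/68) ln(s² + 9) - (35/102) arctan(s/3) + C


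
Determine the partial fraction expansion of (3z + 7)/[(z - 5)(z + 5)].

At z=5: P = (3·5 + 7)/(5 + 5) = 11/5. At z=-5: Q = (3·(-5) + 7)/(-5 - 5) = 4/5
Result: (11/5)/(z - 5) + (4/5)/(z + 5)


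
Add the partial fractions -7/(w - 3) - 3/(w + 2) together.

Common denominator (w - 3)(w + 2). Numerator: -7(w + 2) - 3(w - 3) = (-7w - 14) - (3w - 9) = -10w - 5
Result: (-10w - 5)/[(w - 3)(w + 2)]


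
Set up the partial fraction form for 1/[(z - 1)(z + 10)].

Distinct linear factors: A/(z - 1) + B/(z + 10)


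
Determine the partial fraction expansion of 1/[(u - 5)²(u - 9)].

Cover-up at u=9: C = 1/(9 - 5)² = 1/16. Cover-up at u=5: B = 1/(5 - 9) = -1/4. Comparing u² coeff: A = -C = -1/16
Result: (-1/16)/(u - 5) - (1/4)/(u - 5)² + (1/16)/(u - 9)


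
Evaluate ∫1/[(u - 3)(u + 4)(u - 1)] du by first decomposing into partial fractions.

Cover-up: P = 1/14, Q = 1/35, R = -1/10. Decomposition: (1/14)/(u - 3) + (1/35)/(u + 4) - (1/10)/(u - 1). Integrate each term: (1/14) ln|(u - 3)| + (1/35) ln|(u + 4)| - (1/10) ln|(u - 1)| + C


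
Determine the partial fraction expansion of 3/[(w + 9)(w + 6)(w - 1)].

Using cover-up method: A = 1/10, B = -1/7, C = 3/70
Result: (1/10)/(w + 9) - (1/7)/(w + 6) + (3/70)/(w - 1)


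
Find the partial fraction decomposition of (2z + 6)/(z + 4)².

(2z + 6) = A(z + 4) + B. At z = -4: B = 2·(-4) + 6 = -2. Coeff of z: A = 2
Result: 2/(z + 4) - 2/(z + 4)²


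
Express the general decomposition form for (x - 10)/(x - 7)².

Repeated linear factor: α/(x - 7) + β/(x - 7)²


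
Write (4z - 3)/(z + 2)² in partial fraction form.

(4z - 3) = P(z + 2) + Q. At z = -2: Q = 4·(-2) - 3 = -11. Coeff of z: P = 4
Result: 4/(z + 2) - 11/(z + 2)²


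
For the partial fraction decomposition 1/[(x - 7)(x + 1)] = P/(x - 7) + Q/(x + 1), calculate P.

Cover-up at x = 7: P = 1/(7 + 1) = 1/8


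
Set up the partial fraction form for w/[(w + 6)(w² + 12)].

Linear + irreducible quadratic: α/(w + 6) + (βw + γ)/(w² + 12)


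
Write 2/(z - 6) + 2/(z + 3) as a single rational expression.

Common denominator (z - 6)(z + 3). Numerator: 2(z + 3) + 2(z - 6) = (2z + 6) + (2z - 12) = 4z - 6
Result: (4z - 6)/[(z - 6)(z + 3)]


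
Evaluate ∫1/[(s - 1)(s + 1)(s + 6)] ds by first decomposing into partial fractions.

Cover-up: A = 1/14, B = -1/10, C = 1/35. Decomposition: (1/14)/(s - 1) - (1/10)/(s + 1) + (1/35)/(s + 6). Integrate each term: (1/14) ln|(s - 1)| - (1/10) ln|(s + 1)| + (1/35) ln|(s + 6)| + C


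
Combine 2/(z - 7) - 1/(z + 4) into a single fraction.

Common denominator (z - 7)(z + 4). Numerator: 2(z + 4) - 1(z - 7) = (2z + 8) - (z - 7) = z + 15
Result: (z + 15)/[(z - 7)(z + 4)]


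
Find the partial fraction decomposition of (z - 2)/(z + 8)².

(z - 2) = A(z + 8) + B. At z = -8: B = 1·(-8) - 2 = -10. Coeff of z: A = 1
Result: 1/(z + 8) - 10/(z + 8)²


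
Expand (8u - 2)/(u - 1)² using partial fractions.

(8u - 2) = α(u - 1) + β. At u = 1: β = 8·1 - 2 = 6. Coeff of u: α = 8
Result: 8/(u - 1) + 6/(u - 1)²


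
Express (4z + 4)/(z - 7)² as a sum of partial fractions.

(4z + 4) = A(z - 7) + B. At z = 7: B = 4·7 + 4 = 32. Coeff of z: A = 4
Result: 4/(z - 7) + 32/(z - 7)²


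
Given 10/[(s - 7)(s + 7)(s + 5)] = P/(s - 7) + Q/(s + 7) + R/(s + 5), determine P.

Cover-up at s = 7: P = 10/[(7 + 7)(7 + 5)] = 10/[(14)(12)] = 10/168 = 5/84


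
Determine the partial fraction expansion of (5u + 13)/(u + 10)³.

(5u + 13) = P(u + 10)² + Q(u + 10) + R. At u = -10: R = 5·(-10) + 13 = -37. Coefficients: P = 0, Q = 5
Result: 5/(u + 10)² - 37/(u + 10)³


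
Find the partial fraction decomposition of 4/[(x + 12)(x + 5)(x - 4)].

Using cover-up method: P = 1/28, Q = -4/63, R = 1/36
Result: (1/28)/(x + 12) - (4/63)/(x + 5) + (1/36)/(x - 4)


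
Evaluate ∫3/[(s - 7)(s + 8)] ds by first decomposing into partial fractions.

Decompose: 3/[(s - 7)(s + 8)] = (1/5)/(s - 7) - (1/5)/(s + 8). Integrate each term: (1/5) ln|(s - 7)| - (1/5) ln|(s + 8)| + C


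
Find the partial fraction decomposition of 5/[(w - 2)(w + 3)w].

Using cover-up method: P = 1/2, Q = 1/3, R = -5/6
Result: (1/2)/(w - 2) + (1/3)/(w + 3) - (5/6)/w


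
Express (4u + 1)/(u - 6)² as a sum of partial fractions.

(4u + 1) = A(u - 6) + B. At u = 6: B = 4·6 + 1 = 25. Coeff of u: A = 4
Result: 4/(u - 6) + 25/(u - 6)²


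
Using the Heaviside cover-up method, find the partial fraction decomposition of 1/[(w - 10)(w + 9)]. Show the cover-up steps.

Cover (w - 10): set w=10, get α = 1/(10 + 9) = 1/19. Cover (w + 9): set w=-9, get β = 1/(-9 - 10) = -1/19.
Result: (1/19)/(w - 10) - (1/19)/(w + 9)


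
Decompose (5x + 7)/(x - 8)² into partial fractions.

(5x + 7) = A(x - 8) + B. At x = 8: B = 5·8 + 7 = 47. Coeff of x: A = 5
Result: 5/(x - 8) + 47/(x - 8)²


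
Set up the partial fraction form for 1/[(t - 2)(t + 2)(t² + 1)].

Two linear + quadratic: α/(t - 2) + β/(t + 2) + (γt + δ)/(t² + 1)


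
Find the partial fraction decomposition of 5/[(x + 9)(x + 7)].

5/(x + 9)(x + 7) = α/(x + 9) + β/(x + 7). α = 5/(-9 + 7) = -5/2, β = 5/(-7 + 9) = 5/2
Result: (-5/2)/(x + 9) + (5/2)/(x + 7)


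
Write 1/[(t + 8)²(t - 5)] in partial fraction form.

Cover-up at t=5: γ = 1/(5 + 8)² = 1/169. Cover-up at t=-8: β = 1/(-8 - 5) = -1/13. Comparing t² coeff: α = -γ = -1/169
Result: (-1/169)/(t + 8) - (1/13)/(t + 8)² + (1/169)/(t - 5)


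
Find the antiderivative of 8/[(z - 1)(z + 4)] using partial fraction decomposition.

Decompose: 8/[(z - 1)(z + 4)] = (8/5)/(z - 1) - (8/5)/(z + 4). Integrate each term: (8/5) ln|(z - 1)| - (8/5) ln|(z + 4)| + C


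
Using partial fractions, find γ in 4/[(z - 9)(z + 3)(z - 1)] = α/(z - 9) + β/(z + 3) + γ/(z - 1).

Cover-up at z = 1: γ = 4/[(1 - 9)(1 + 3)] = 4/[(-8)(4)] = -4/32 = -1/8


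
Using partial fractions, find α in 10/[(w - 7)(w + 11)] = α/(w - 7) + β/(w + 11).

Cover-up at w = 7: α = 10/(7 + 11) = 10/18 = 5/9


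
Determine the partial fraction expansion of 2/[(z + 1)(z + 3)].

2/(z + 1)(z + 3) = A/(z + 1) + B/(z + 3). A = 2/(-1 + 3) = 1, B = 2/(-3 + 1) = -1
Result: 1/(z + 1) - 1/(z + 3)


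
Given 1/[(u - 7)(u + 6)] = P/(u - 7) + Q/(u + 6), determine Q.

Cover-up at u = -6: Q = 1/(-6 - 7) = -1/13


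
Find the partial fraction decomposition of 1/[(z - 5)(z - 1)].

1/(z - 5)(z - 1) = P/(z - 5) + Q/(z - 1). P = 1/(5 - 1) = 1/4, Q = 1/(1 - 5) = -1/4
Result: (1/4)/(z - 5) - (1/4)/(z - 1)


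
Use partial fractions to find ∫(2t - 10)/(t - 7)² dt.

Decompose: P = 2, Q = 2·7 - 10 = 4, so (2t - 10)/(t - 7)² = 2/(t - 7) + 4/(t - 7)². Integrate: ∫ P/(t - 7) dt = 2 ln|(t - 7)|; ∫ Q/(t - 7)² dt = -4/(t - 7). Sum: 2 ln|(t - 7)| - 4/(t - 7) + C


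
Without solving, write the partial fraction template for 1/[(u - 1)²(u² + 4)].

Repeated linear + quadratic: P/(u - 1) + Q/(u - 1)² + (Ru + S)/(u² + 4)


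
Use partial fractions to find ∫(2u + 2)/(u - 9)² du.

Decompose: α = 2, β = 2·9 + 2 = 20, so (2u + 2)/(u - 9)² = 2/(u - 9) + 20/(u - 9)². Integrate: ∫ α/(u - 9) du = 2 ln|(u - 9)|; ∫ β/(u - 9)² du = -20/(u - 9). Sum: 2 ln|(u - 9)| - 20/(u - 9) + C


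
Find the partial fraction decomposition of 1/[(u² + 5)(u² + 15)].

Coefficient matching gives α = γ = 0, β = 1/(15-5) = 1/10, δ = -β = -1/10
Result: (1/10)/(u² + 5) - (1/10)/(u² + 15)


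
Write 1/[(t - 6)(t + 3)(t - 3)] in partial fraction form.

Using cover-up method: P = 1/27, Q = 1/54, R = -1/18
Result: (1/27)/(t - 6) + (1/54)/(t + 3) - (1/18)/(t - 3)


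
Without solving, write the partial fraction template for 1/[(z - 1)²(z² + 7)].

Repeated linear + quadratic: P/(z - 1) + Q/(z - 1)² + (Rz + S)/(z² + 7)


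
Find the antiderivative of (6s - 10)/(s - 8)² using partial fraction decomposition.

Decompose: P = 6, Q = 6·8 - 10 = 38, so (6s - 10)/(s - 8)² = 6/(s - 8) + 38/(s - 8)². Integrate: ∫ P/(s - 8) ds = 6 ln|(s - 8)|; ∫ Q/(s - 8)² ds = -38/(s - 8). Sum: 6 ln|(s - 8)| - 38/(s - 8) + C


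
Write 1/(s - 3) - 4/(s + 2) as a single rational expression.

Common denominator (s - 3)(s + 2). Numerator: 1(s + 2) - 4(s - 3) = (s + 2) - (4s - 12) = -3s + 14
Result: (-3s + 14)/[(s - 3)(s + 2)]


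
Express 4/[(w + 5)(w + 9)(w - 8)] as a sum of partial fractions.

Using cover-up method: A = -1/13, B = 1/17, C = 4/221
Result: (-1/13)/(w + 5) + (1/17)/(w + 9) + (4/221)/(w - 8)


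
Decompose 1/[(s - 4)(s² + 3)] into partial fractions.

Cover-up at s = 4: P = 1/(4² + 3) = 1/19. Then Q = -P = -1/19, R = -P·(0 + 4) = -4/19
Result: (1/19)/(s - 4) - ((1/19)s + 4/19)/(s² + 3)


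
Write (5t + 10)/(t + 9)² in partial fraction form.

(5t + 10) = P(t + 9) + Q. At t = -9: Q = 5·(-9) + 10 = -35. Coeff of t: P = 5
Result: 5/(t + 9) - 35/(t + 9)²


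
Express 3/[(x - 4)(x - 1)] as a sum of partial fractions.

3/(x - 4)(x - 1) = A/(x - 4) + B/(x - 1). A = 3/(4 - 1) = 1, B = 3/(1 - 4) = -1
Result: 1/(x - 4) - 1/(x - 1)


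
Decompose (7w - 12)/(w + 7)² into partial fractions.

(7w - 12) = A(w + 7) + B. At w = -7: B = 7·(-7) - 12 = -61. Coeff of w: A = 7
Result: 7/(w + 7) - 61/(w + 7)²


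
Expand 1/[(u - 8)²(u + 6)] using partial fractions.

Cover-up at u=-6: C = 1/(-6 - 8)² = 1/196. Cover-up at u=8: B = 1/(8 + 6) = 1/14. Comparing u² coeff: A = -C = -1/196
Result: (-1/196)/(u - 8) + (1/14)/(u - 8)² + (1/196)/(u + 6)


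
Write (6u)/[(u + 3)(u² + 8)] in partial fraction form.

At u=-3: A = (6·(-3) + 0)/((-3)² + 8) = -18/17. B = -A = 18/17, C = 6 - (-3)·A = 48/17
Result: (-18/17)/(u + 3) + ((18/17)u + 48/17)/(u² + 8)


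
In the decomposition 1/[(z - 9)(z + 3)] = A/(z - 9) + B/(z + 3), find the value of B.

Cover-up at z = -3: B = 1/(-3 - 9) = -1/12


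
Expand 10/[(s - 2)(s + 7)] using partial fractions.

10/(s - 2)(s + 7) = P/(s - 2) + Q/(s + 7). P = 10/(2 + 7) = 10/9, Q = 10/(-7 - 2) = -10/9
Result: (10/9)/(s - 2) - (10/9)/(s + 7)


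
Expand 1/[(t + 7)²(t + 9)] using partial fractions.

Cover-up at t=-9: C = 1/(-9 + 7)² = 1/4. Cover-up at t=-7: B = 1/(-7 + 9) = 1/2. Comparing t² coeff: A = -C = -1/4
Result: (-1/4)/(t + 7) + (1/2)/(t + 7)² + (1/4)/(t + 9)


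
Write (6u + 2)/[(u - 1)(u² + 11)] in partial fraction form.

At u=1: α = (6·1 + 2)/(1² + 11) = 2/3. β = -α = -2/3, γ = 6 - 1·α = 16/3
Result: (2/3)/(u - 1) - ((2/3)u - 16/3)/(u² + 11)


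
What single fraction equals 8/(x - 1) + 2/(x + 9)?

Common denominator (x - 1)(x + 9). Numerator: 8(x + 9) + 2(x - 1) = (8x + 72) + (2x - 2) = 10x + 70
Result: (10x + 70)/[(x - 1)(x + 9)]


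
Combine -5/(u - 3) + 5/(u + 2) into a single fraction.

Common denominator (u - 3)(u + 2). Numerator: -5(u + 2) + 5(u - 3) = (-5u - 10) + (5u - 15) = -25
Result: (-25)/[(u - 3)(u + 2)]


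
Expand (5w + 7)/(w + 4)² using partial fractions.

(5w + 7) = A(w + 4) + B. At w = -4: B = 5·(-4) + 7 = -13. Coeff of w: A = 5
Result: 5/(w + 4) - 13/(w + 4)²


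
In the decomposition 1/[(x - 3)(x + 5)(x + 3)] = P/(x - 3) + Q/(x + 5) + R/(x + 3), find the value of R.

Cover-up at x = -3: R = 1/[(-3 - 3)(-3 + 5)] = 1/[(-6)(2)] = -1/12


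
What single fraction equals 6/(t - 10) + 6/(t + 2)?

Common denominator (t - 10)(t + 2). Numerator: 6(t + 2) + 6(t - 10) = (6t + 12) + (6t - 60) = 12t - 48
Result: (12t - 48)/[(t - 10)(t + 2)]


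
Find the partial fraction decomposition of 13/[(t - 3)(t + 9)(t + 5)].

Using cover-up method: P = 13/96, Q = 13/48, R = -13/32
Result: (13/96)/(t - 3) + (13/48)/(t + 9) - (13/32)/(t + 5)


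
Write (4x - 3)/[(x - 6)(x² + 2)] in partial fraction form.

At x=6: A = (4·6 - 3)/(6² + 2) = 21/38. B = -A = -21/38, C = 4 - 6·A = 13/19
Result: (21/38)/(x - 6) - ((21/38)x - 13/19)/(x² + 2)


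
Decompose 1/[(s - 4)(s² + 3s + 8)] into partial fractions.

Cover-up at s = 4: α = 1/(4² + 3·4 + 8) = 1/36. Then β = -α = -1/36, γ = -α·(3 + 4) = -7/36
Result: (1/36)/(s - 4) - ((1/36)s + 7/36)/(s² + 3s + 8)


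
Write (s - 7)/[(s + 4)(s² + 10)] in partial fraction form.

At s=-4: P = (1·(-4) - 7)/((-4)² + 10) = -11/26. Q = -P = 11/26, R = 1 - (-4)·P = -9/13
Result: (-11/26)/(s + 4) + ((11/26)s - 9/13)/(s² + 10)


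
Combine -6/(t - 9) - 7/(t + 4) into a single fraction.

Common denominator (t - 9)(t + 4). Numerator: -6(t + 4) - 7(t - 9) = (-6t - 24) - (7t - 63) = -13t + 39
Result: (-13t + 39)/[(t - 9)(t + 4)]


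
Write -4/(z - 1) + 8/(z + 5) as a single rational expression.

Common denominator (z - 1)(z + 5). Numerator: -4(z + 5) + 8(z - 1) = (-4z - 20) + (8z - 8) = 4z - 28
Result: (4z - 28)/[(z - 1)(z + 5)]


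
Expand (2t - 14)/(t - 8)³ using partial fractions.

(2t - 14) = A(t - 8)² + B(t - 8) + C. At t = 8: C = 2·8 - 14 = 2. Coefficients: A = 0, B = 2
Result: 2/(t - 8)² + 2/(t - 8)³


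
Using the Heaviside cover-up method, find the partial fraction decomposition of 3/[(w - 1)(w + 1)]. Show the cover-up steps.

Cover (w - 1): set w=1, get P = 3/(1 + 1) = 3/2. Cover (w + 1): set w=-1, get Q = 3/(-1 - 1) = -3/2.
Result: (3/2)/(w - 1) - (3/2)/(w + 1)


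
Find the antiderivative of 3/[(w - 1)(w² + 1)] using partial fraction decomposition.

Cover-up at w=1: A = 3/(1²+1) = 3/2. Coeff matching: B = -3/2, C = -3/2. Decomposition: (3/2)/(w - 1) - ((3/2)w + 3/2)/(w² + 1). Integrate: linear → ln, quadratic → (1/2)ln + arctan: (3/2) ln|(w - 1)| - (3/4) ln(w² + 1) - (3/2) arctan(w) + C


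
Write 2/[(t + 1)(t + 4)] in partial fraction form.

2/(t + 1)(t + 4) = P/(t + 1) + Q/(t + 4). P = 2/(-1 + 4) = 2/3, Q = 2/(-4 + 1) = -2/3
Result: (2/3)/(t + 1) - (2/3)/(t + 4)


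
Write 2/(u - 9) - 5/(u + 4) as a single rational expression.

Common denominator (u - 9)(u + 4). Numerator: 2(u + 4) - 5(u - 9) = (2u + 8) - (5u - 45) = -3u + 53
Result: (-3u + 53)/[(u - 9)(u + 4)]


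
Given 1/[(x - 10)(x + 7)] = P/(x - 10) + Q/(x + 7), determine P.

Cover-up at x = 10: P = 1/(10 + 7) = 1/17


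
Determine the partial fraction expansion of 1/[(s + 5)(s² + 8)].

Cover-up at s = -5: α = 1/((-5)² + 8) = 1/33. Then β = -α = -1/33, γ = -α·(0 - 5) = 5/33
Result: (1/33)/(s + 5) - ((1/33)s - 5/33)/(s² + 8)


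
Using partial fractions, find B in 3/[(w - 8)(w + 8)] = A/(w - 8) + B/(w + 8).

Cover-up at w = -8: B = 3/(-8 - 8) = -3/16


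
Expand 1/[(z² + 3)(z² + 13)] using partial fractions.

Coefficient matching gives α = γ = 0, β = 1/(13-3) = 1/10, δ = -β = -1/10
Result: (1/10)/(z² + 3) - (1/10)/(z² + 13)


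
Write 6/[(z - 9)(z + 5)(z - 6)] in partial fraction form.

Using cover-up method: α = 1/7, β = 3/77, γ = -2/11
Result: (1/7)/(z - 9) + (3/77)/(z + 5) - (2/11)/(z - 6)


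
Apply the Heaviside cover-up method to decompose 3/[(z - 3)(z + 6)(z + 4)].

Cover (z - 3), z=3: α = 3/[(3 + 6)(3 + 4)] = 1/21. Cover (z + 6), z=-6: β = 3/[(-6 - 3)(-6 + 4)] = 1/6. Cover (z + 4), z=-4: γ = 3/[(-4 - 3)(-4 + 6)] = -3/14.
Result: (1/21)/(z - 3) + (1/6)/(z + 6) - (3/14)/(z + 4)


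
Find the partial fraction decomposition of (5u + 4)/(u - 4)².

(5u + 4) = P(u - 4) + Q. At u = 4: Q = 5·4 + 4 = 24. Coeff of u: P = 5
Result: 5/(u - 4) + 24/(u - 4)²


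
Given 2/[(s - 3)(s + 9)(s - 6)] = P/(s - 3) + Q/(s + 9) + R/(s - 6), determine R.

Cover-up at s = 6: R = 2/[(6 - 3)(6 + 9)] = 2/[(3)(15)] = 2/45


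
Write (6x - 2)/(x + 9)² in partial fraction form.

(6x - 2) = α(x + 9) + β. At x = -9: β = 6·(-9) - 2 = -56. Coeff of x: α = 6
Result: 6/(x + 9) - 56/(x + 9)²


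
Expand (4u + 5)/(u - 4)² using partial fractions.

(4u + 5) = A(u - 4) + B. At u = 4: B = 4·4 + 5 = 21. Coeff of u: A = 4
Result: 4/(u - 4) + 21/(u - 4)²


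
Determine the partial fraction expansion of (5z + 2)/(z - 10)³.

(5z + 2) = A(z - 10)² + B(z - 10) + C. At z = 10: C = 5·10 + 2 = 52. Coefficients: A = 0, B = 5
Result: 5/(z - 10)² + 52/(z - 10)³


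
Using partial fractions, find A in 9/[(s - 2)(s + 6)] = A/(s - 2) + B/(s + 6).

Cover-up at s = 2: A = 9/(2 + 6) = 9/8


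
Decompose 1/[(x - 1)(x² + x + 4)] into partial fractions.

Cover-up at x = 1: α = 1/(1² + 1·1 + 4) = 1/6. Then β = -α = -1/6, γ = -α·(1 + 1) = -1/3
Result: (1/6)/(x - 1) - ((1/6)x + 1/3)/(x² + x + 4)


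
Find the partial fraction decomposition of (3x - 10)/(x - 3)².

(3x - 10) = A(x - 3) + B. At x = 3: B = 3·3 - 10 = -1. Coeff of x: A = 3
Result: 3/(x - 3) - 1/(x - 3)²


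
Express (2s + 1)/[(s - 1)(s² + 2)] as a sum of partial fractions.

At s=1: A = (2·1 + 1)/(1² + 2) = 1. B = -A = -1, C = 2 - 1·A = 1
Result: 1/(s - 1) - (s - 1)/(s² + 2)


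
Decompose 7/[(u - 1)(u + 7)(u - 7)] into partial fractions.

Using cover-up method: A = -7/48, B = 1/16, C = 1/12
Result: (-7/48)/(u - 1) + (1/16)/(u + 7) + (1/12)/(u - 7)


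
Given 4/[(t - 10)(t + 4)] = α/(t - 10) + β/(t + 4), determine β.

Cover-up at t = -4: β = 4/(-4 - 10) = -4/14 = -2/7


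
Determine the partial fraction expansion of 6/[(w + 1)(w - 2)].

6/(w + 1)(w - 2) = P/(w + 1) + Q/(w - 2). P = 6/(-1 - 2) = -2, Q = 6/(2 + 1) = 2
Result: -2/(w + 1) + 2/(w - 2)


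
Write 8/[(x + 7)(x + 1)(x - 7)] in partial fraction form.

Using cover-up method: α = 2/21, β = -1/6, γ = 1/14
Result: (2/21)/(x + 7) - (1/6)/(x + 1) + (1/14)/(x - 7)


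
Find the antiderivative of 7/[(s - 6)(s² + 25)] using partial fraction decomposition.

Cover-up at s=6: P = 7/(6²+25) = 7/61. Coeff matching: Q = -7/61, R = -42/61. Decomposition: (7/61)/(s - 6) - ((7/61)s + 42/61)/(s² + 25). Integrate: linear → ln, quadratic → (1/2)ln + arctan: (7/61) ln|(s - 6)| - (7/122) ln(s² + 25) - (42/305) arctan(s/5) + C


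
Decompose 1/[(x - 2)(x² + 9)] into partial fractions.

Cover-up at x = 2: α = 1/(2² + 9) = 1/13. Then β = -α = -1/13, γ = -α·(0 + 2) = -2/13
Result: (1/13)/(x - 2) - ((1/13)x + 2/13)/(x² + 9)


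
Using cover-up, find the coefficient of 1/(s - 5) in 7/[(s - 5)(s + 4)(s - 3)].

Cover (s - 5), set s=5: 7/[(5 + 4)(5 - 3)] = 7/18


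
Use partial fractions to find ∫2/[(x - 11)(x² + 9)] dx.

Cover-up at x=11: A = 2/(11²+9) = 1/65. Coeff matching: B = -1/65, C = -11/65. Decomposition: (1/65)/(x - 11) - ((1/65)x + 11/65)/(x² + 9). Integrate: linear → ln, quadratic → (1/2)ln + arctan: (1/65) ln|(x - 11)| - (1/130) ln(x² + 9) - (11/195) arctan(x/3) + C


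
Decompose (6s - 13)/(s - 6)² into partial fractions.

(6s - 13) = P(s - 6) + Q. At s = 6: Q = 6·6 - 13 = 23. Coeff of s: P = 6
Result: 6/(s - 6) + 23/(s - 6)²


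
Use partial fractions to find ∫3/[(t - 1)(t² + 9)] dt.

Cover-up at t=1: A = 3/(1²+9) = 3/10. Coeff matching: B = -3/10, C = -3/10. Decomposition: (3/10)/(t - 1) - ((3/10)t + 3/10)/(t² + 9). Integrate: linear → ln, quadratic → (1/2)ln + arctan: (3/10) ln|(t - 1)| - (3/20) ln(t² + 9) - (1/10) arctan(t/3) + C


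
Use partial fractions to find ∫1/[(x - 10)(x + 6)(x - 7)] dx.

Cover-up: P = 1/48, Q = 1/208, R = -1/39. Decomposition: (1/48)/(x - 10) + (1/208)/(x + 6) - (1/39)/(x - 7). Integrate each term: (1/48) ln|(x - 10)| + (1/208) ln|(x + 6)| - (1/39) ln|(x - 7)| + C


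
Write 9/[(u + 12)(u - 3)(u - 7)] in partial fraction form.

Using cover-up method: P = 3/95, Q = -3/20, R = 9/76
Result: (3/95)/(u + 12) - (3/20)/(u - 3) + (9/76)/(u - 7)


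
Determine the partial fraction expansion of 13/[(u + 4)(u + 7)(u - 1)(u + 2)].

Using Heaviside cover-up: (13/30)/(u + 4) - (13/120)/(u + 7) + (13/120)/(u - 1) - (13/30)/(u + 2)


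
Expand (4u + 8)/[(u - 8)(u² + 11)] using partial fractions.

At u=8: α = (4·8 + 8)/(8² + 11) = 8/15. β = -α = -8/15, γ = 4 - 8·α = -4/15
Result: (8/15)/(u - 8) - ((8/15)u + 4/15)/(u² + 11)


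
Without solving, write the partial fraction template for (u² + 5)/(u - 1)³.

Repeated linear factor (power 3): P/(u - 1) + Q/(u - 1)² + R/(u - 1)³


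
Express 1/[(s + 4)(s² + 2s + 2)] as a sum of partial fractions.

Cover-up at s = -4: α = 1/((-4)² + 2·(-4) + 2) = 1/10. Then β = -α = -1/10, γ = -α·(2 - 4) = 1/5
Result: (1/10)/(s + 4) - ((1/10)s - 1/5)/(s² + 2s + 2)


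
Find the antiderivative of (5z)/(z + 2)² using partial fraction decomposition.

Decompose: A = 5, B = 5·(-2) + 0 = -10, so (5z)/(z + 2)² = 5/(z + 2) - 10/(z + 2)². Integrate: ∫ A/(z + 2) dz = 5 ln|(z + 2)|; ∫ B/(z + 2)² dz = 10/(z + 2). Sum: 5 ln|(z + 2)| + 10/(z + 2) + C


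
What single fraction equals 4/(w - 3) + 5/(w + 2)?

Common denominator (w - 3)(w + 2). Numerator: 4(w + 2) + 5(w - 3) = (4w + 8) + (5w - 15) = 9w - 7
Result: (9w - 7)/[(w - 3)(w + 2)]


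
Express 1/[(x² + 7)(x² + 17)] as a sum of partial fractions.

Coefficient matching gives P = R = 0, Q = 1/(17-7) = 1/10, S = -Q = -1/10
Result: (1/10)/(x² + 7) - (1/10)/(x² + 17)


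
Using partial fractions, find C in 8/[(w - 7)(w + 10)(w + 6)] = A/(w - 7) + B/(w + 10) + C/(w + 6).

Cover-up at w = -6: C = 8/[(-6 - 7)(-6 + 10)] = 8/[(-13)(4)] = -8/52 = -2/13


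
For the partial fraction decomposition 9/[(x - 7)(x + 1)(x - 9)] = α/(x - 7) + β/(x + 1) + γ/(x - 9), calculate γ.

Cover-up at x = 9: γ = 9/[(9 - 7)(9 + 1)] = 9/[(2)(10)] = 9/20


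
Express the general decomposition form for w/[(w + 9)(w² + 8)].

Linear + irreducible quadratic: α/(w + 9) + (βw + γ)/(w² + 8)


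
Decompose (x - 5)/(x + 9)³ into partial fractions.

(x - 5) = A(x + 9)² + B(x + 9) + C. At x = -9: C = 1·(-9) - 5 = -14. Coefficients: A = 0, B = 1
Result: 1/(x + 9)² - 14/(x + 9)³


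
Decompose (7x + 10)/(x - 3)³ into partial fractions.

(7x + 10) = α(x - 3)² + β(x - 3) + γ. At x = 3: γ = 7·3 + 10 = 31. Coefficients: α = 0, β = 7
Result: 7/(x - 3)² + 31/(x - 3)³


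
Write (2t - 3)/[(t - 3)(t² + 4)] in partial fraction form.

At t=3: α = (2·3 - 3)/(3² + 4) = 3/13. β = -α = -3/13, γ = 2 - 3·α = 17/13
Result: (3/13)/(t - 3) - ((3/13)t - 17/13)/(t² + 4)


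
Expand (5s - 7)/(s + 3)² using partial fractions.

(5s - 7) = α(s + 3) + β. At s = -3: β = 5·(-3) - 7 = -22. Coeff of s: α = 5
Result: 5/(s + 3) - 22/(s + 3)²


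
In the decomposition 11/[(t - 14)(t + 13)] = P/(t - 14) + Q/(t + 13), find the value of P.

Cover-up at t = 14: P = 11/(14 + 13) = 11/27


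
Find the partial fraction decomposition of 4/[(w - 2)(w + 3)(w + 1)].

Using cover-up method: α = 4/15, β = 2/5, γ = -2/3
Result: (4/15)/(w - 2) + (2/5)/(w + 3) - (2/3)/(w + 1)


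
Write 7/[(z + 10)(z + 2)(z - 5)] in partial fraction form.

Using cover-up method: A = 7/120, B = -1/8, C = 1/15
Result: (7/120)/(z + 10) - (1/8)/(z + 2) + (1/15)/(z - 5)


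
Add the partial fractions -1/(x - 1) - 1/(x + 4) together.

Common denominator (x - 1)(x + 4). Numerator: -1(x + 4) - 1(x - 1) = (-x - 4) - (x - 1) = -2x - 3
Result: (-2x - 3)/[(x - 1)(x + 4)]


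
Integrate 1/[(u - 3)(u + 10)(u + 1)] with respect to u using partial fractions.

Cover-up: α = 1/52, β = 1/117, γ = -1/36. Decomposition: (1/52)/(u - 3) + (1/117)/(u + 10) - (1/36)/(u + 1). Integrate each term: (1/52) ln|(u - 3)| + (1/117) ln|(u + 10)| - (1/36) ln|(u + 1)| + C


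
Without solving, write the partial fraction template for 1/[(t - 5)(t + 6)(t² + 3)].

Two linear + quadratic: A/(t - 5) + B/(t + 6) + (Ct + D)/(t² + 3)


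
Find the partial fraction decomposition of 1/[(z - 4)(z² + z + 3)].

Cover-up at z = 4: α = 1/(4² + 1·4 + 3) = 1/23. Then β = -α = -1/23, γ = -α·(1 + 4) = -5/23
Result: (1/23)/(z - 4) - ((1/23)z + 5/23)/(z² + z + 3)


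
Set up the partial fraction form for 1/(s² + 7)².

Repeated quadratic factor: (Ps + Q)/(s² + 7) + (Rs + S)/(s² + 7)²


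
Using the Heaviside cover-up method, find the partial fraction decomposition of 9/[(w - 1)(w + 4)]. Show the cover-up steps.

Cover (w - 1): set w=1, get A = 9/(1 + 4) = 9/5. Cover (w + 4): set w=-4, get B = 9/(-4 - 1) = -9/5.
Result: (9/5)/(w - 1) - (9/5)/(w + 4)


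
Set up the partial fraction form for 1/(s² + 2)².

Repeated quadratic factor: (αs + β)/(s² + 2) + (γs + δ)/(s² + 2)²


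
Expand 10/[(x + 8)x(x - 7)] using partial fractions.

Using cover-up method: A = 1/12, B = -5/28, C = 2/21
Result: (1/12)/(x + 8) - (5/28)/x + (2/21)/(x - 7)


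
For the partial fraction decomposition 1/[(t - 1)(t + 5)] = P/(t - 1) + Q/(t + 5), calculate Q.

Cover-up at t = -5: Q = 1/(-5 - 1) = -1/6


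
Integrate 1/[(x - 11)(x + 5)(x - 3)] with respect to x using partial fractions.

Cover-up: A = 1/128, B = 1/128, C = -1/64. Decomposition: (1/128)/(x - 11) + (1/128)/(x + 5) - (1/64)/(x - 3). Integrate each term: (1/128) ln|(x - 11)| + (1/128) ln|(x + 5)| - (1/64) ln|(x - 3)| + C


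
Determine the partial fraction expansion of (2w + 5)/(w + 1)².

(2w + 5) = P(w + 1) + Q. At w = -1: Q = 2·(-1) + 5 = 3. Coeff of w: P = 2
Result: 2/(w + 1) + 3/(w + 1)²


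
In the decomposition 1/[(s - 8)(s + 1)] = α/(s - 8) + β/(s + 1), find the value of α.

Cover-up at s = 8: α = 1/(8 + 1) = 1/9


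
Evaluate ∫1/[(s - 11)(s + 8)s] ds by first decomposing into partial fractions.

Cover-up: α = 1/209, β = 1/152, γ = -1/88. Decomposition: (1/209)/(s - 11) + (1/152)/(s + 8) - (1/88)/s. Integrate each term: (1/209) ln|(s - 11)| + (1/152) ln|(s + 8)| - (1/88) ln|s| + C


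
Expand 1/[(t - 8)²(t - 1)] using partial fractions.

Cover-up at t=1: γ = 1/(1 - 8)² = 1/49. Cover-up at t=8: β = 1/(8 - 1) = 1/7. Comparing t² coeff: α = -γ = -1/49
Result: (-1/49)/(t - 8) + (1/7)/(t - 8)² + (1/49)/(t - 1)


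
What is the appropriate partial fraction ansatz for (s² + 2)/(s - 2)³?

Repeated linear factor (power 3): A/(s - 2) + B/(s - 2)² + C/(s - 2)³


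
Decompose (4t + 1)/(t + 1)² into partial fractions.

(4t + 1) = α(t + 1) + β. At t = -1: β = 4·(-1) + 1 = -3. Coeff of t: α = 4
Result: 4/(t + 1) - 3/(t + 1)²


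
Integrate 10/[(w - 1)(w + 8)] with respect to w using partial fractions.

Decompose: 10/[(w - 1)(w + 8)] = (10/9)/(w - 1) - (10/9)/(w + 8). Integrate each term: (10/9) ln|(w - 1)| - (10/9) ln|(w + 8)| + C


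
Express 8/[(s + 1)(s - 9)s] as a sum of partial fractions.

Using cover-up method: P = 4/5, Q = 4/45, R = -8/9
Result: (4/5)/(s + 1) + (4/45)/(s - 9) - (8/9)/s


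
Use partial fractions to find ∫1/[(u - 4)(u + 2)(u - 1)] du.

Cover-up: P = 1/18, Q = 1/18, R = -1/9. Decomposition: (1/18)/(u - 4) + (1/18)/(u + 2) - (1/9)/(u - 1). Integrate each term: (1/18) ln|(u - 4)| + (1/18) ln|(u + 2)| - (1/9) ln|(u - 1)| + C


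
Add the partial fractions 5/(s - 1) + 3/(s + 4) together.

Common denominator (s - 1)(s + 4). Numerator: 5(s + 4) + 3(s - 1) = (5s + 20) + (3s - 3) = 8s + 17
Result: (8s + 17)/[(s - 1)(s + 4)]


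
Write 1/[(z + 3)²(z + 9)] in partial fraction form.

Cover-up at z=-9: C = 1/(-9 + 3)² = 1/36. Cover-up at z=-3: B = 1/(-3 + 9) = 1/6. Comparing z² coeff: A = -C = -1/36
Result: (-1/36)/(z + 3) + (1/6)/(z + 3)² + (1/36)/(z + 9)


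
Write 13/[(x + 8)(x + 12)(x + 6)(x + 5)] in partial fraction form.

Using Heaviside cover-up: (13/24)/(x + 8) - (13/168)/(x + 12) - (13/12)/(x + 6) + (13/21)/(x + 5)


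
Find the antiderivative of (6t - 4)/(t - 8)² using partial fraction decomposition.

Decompose: A = 6, B = 6·8 - 4 = 44, so (6t - 4)/(t - 8)² = 6/(t - 8) + 44/(t - 8)². Integrate: ∫ A/(t - 8) dt = 6 ln|(t - 8)|; ∫ B/(t - 8)² dt = -44/(t - 8). Sum: 6 ln|(t - 8)| - 44/(t - 8) + C


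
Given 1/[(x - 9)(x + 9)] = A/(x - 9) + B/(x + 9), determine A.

Cover-up at x = 9: A = 1/(9 + 9) = 1/18


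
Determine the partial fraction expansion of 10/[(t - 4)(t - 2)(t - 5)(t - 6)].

Using Heaviside cover-up: (5/2)/(t - 4) - (5/12)/(t - 2) - (10/3)/(t - 5) + (5/4)/(t - 6)


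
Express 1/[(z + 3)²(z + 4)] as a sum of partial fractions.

Cover-up at z=-4: C = 1/(-4 + 3)² = 1. Cover-up at z=-3: B = 1/(-3 + 4) = 1. Comparing z² coeff: A = -C = -1
Result: -1/(z + 3) + 1/(z + 3)² + 1/(z + 4)


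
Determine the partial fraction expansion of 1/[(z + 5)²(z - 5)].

Cover-up at z=5: R = 1/(5 + 5)² = 1/100. Cover-up at z=-5: Q = 1/(-5 - 5) = -1/10. Comparing z² coeff: P = -R = -1/100
Result: (-1/100)/(z + 5) - (1/10)/(z + 5)² + (1/100)/(z - 5)


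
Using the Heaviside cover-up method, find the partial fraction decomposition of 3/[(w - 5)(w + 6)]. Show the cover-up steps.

Cover (w - 5): set w=5, get A = 3/(5 + 6) = 3/11. Cover (w + 6): set w=-6, get B = 3/(-6 - 5) = -3/11.
Result: (3/11)/(w - 5) - (3/11)/(w + 6)


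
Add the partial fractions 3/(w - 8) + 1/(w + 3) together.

Common denominator (w - 8)(w + 3). Numerator: 3(w + 3) + 1(w - 8) = (3w + 9) + (w - 8) = 4w + 1
Result: (4w + 1)/[(w - 8)(w + 3)]


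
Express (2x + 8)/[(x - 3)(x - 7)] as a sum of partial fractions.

At x=3: P = (2·3 + 8)/(3 - 7) = -7/2. At x=7: Q = (2·7 + 8)/(7 - 3) = 11/2
Result: (-7/2)/(x - 3) + (11/2)/(x - 7)


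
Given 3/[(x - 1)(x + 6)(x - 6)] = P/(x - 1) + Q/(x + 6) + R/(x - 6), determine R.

Cover-up at x = 6: R = 3/[(6 - 1)(6 + 6)] = 3/[(5)(12)] = 3/60 = 1/20


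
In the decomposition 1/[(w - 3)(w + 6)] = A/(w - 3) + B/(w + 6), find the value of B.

Cover-up at w = -6: B = 1/(-6 - 3) = -1/9


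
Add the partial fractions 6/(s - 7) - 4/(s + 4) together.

Common denominator (s - 7)(s + 4). Numerator: 6(s + 4) - 4(s - 7) = (6s + 24) - (4s - 28) = 2s + 52
Result: (2s + 52)/[(s - 7)(s + 4)]


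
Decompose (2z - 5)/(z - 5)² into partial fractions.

(2z - 5) = α(z - 5) + β. At z = 5: β = 2·5 - 5 = 5. Coeff of z: α = 2
Result: 2/(z - 5) + 5/(z - 5)²


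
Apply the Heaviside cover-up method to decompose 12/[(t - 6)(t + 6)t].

Cover (t - 6), t=6: A = 12/[(6 + 6)(6 - 0)] = 1/6. Cover (t + 6), t=-6: B = 12/[(-6 - 6)(-6 - 0)] = 1/6. Cover t, t=0: C = 12/[(0 - 6)(0 + 6)] = -1/3.
Result: (1/6)/(t - 6) + (1/6)/(t + 6) - (1/3)/t
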